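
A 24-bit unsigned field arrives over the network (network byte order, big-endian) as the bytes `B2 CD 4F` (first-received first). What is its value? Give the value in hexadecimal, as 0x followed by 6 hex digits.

0xB2CD4F

Big-endian: lowest address holds the most-significant byte.
The bytes are already most-significant first: 0xB2CD4F.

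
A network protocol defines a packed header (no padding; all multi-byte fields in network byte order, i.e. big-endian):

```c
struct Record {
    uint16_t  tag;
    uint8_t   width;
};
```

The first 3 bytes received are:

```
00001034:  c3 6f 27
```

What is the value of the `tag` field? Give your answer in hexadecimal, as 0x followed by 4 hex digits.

`tag` is the first field, at byte offset 0, occupying 2 bytes.
Bytes at offsets 0..1: C3 6F.
Big-endian: lowest address holds the most-significant byte.
The bytes are already most-significant first: 0xC36F.

0xC36F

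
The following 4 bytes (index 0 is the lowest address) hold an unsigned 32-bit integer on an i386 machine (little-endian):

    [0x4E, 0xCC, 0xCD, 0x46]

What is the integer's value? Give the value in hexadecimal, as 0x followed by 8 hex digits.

0x46CDCC4E

Little-endian stores the least-significant byte at the lowest address.
Reassemble most-significant byte first: 46 CD CC 4E → 0x46CDCC4E.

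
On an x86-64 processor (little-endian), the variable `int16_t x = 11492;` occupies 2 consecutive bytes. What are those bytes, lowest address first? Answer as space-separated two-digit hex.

E4 2C

11492 in hexadecimal, padded to 16 bits, is 0x2CE4.
Split into bytes (most-significant first): 2C E4.
In little-endian order the low byte comes first in memory.
So at ascending addresses the bytes are E4 2C.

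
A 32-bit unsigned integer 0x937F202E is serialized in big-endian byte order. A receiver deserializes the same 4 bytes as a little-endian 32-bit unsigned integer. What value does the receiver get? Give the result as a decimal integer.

Stored big-endian, the bytes at ascending addresses are 93 7F 20 2E.
Read back as little-endian, the first byte is least significant, giving 0x2E207F93.
0x2E207F93 = 773881747.

773881747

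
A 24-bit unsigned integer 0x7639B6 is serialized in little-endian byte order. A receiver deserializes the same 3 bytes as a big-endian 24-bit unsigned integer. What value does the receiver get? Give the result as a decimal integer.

Stored little-endian, the bytes at ascending addresses are B6 39 76.
Read back as big-endian, the last byte is least significant, giving 0xB63976.
0xB63976 = 11942262.

11942262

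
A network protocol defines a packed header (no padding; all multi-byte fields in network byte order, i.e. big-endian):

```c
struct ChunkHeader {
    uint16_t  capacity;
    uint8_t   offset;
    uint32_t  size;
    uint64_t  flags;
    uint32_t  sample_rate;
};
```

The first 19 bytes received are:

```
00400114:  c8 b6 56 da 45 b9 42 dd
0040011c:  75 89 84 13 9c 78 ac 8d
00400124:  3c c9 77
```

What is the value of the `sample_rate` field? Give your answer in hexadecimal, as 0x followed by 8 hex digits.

`sample_rate` follows `capacity` (2 B), `offset` (1 B), `size` (4 B), `flags` (8 B), so it starts at offset 2 + 1 + 4 + 8 = 15 and occupies 4 bytes.
Bytes at offsets 15..18: 8D 3C C9 77.
Big-endian: lowest address holds the most-significant byte.
The bytes are already most-significant first: 0x8D3CC977.

0x8D3CC977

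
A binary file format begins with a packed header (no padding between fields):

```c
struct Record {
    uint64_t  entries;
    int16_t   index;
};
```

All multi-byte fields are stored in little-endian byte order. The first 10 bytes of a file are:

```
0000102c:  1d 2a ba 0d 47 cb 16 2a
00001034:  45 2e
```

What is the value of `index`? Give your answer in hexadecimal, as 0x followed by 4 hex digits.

0x2E45

`index` follows `entries` (8 bytes), so it starts at byte offset 8 and occupies 2 bytes.
Bytes at offsets 8..9: 45 2E.
In little-endian order the low byte comes first in memory.
Reassemble most-significant byte first: 2E 45 → 0x2E45.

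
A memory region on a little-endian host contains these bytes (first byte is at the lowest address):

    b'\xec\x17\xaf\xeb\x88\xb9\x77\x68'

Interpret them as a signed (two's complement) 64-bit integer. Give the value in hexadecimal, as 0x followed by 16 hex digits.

Little-endian: lowest address holds the least-significant byte.
Reassemble most-significant byte first: 68 77 B9 88 EB AF 17 EC → 0x6877B988EBAF17EC.

0x6877B988EBAF17EC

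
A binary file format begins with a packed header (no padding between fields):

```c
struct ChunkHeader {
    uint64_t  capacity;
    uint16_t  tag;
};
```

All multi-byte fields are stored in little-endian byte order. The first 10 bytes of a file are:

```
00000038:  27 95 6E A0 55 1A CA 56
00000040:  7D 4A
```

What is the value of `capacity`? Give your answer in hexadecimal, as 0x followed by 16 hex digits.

0x56CA1A55A06E9527

`capacity` is the first field, at byte offset 0, occupying 8 bytes.
Bytes at offsets 0..7: 27 95 6E A0 55 1A CA 56.
Little-endian: lowest address holds the least-significant byte.
Reassemble most-significant byte first: 56 CA 1A 55 A0 6E 95 27 → 0x56CA1A55A06E9527.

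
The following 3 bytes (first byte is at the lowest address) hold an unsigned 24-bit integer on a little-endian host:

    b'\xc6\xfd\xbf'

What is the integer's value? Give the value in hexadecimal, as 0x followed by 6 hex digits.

0xBFFDC6

In little-endian order the low byte comes first in memory.
Reassemble most-significant byte first: BF FD C6 → 0xBFFDC6.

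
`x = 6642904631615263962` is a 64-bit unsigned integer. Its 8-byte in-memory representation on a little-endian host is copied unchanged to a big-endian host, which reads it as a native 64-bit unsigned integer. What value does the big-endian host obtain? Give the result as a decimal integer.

15750276591681679452

6642904631615263962 in 64-bit hexadecimal is 0x5C3056911C3994DA.
Stored little-endian, the bytes at ascending addresses are DA 94 39 1C 91 56 30 5C.
Read back as big-endian, the last byte is least significant, giving 0xDA94391C9156305C.
0xDA94391C9156305C = 15750276591681679452.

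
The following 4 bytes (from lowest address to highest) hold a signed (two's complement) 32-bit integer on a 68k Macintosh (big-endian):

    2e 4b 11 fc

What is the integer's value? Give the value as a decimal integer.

776671740

Big-endian stores the most-significant byte at the lowest address.
The bytes are already most-significant first: 0x2E4B11FC.
0x2E4B11FC = 776671740.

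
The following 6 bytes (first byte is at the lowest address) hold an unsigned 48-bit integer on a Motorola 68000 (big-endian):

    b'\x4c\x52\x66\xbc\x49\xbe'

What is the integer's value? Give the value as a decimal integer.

83916794644926

Big-endian stores the most-significant byte at the lowest address.
The bytes are already most-significant first: 0x4C5266BC49BE.
0x4C5266BC49BE = 83916794644926.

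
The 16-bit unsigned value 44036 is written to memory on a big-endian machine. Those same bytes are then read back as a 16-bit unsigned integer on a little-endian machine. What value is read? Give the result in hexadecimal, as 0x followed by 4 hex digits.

44036 in 16-bit hexadecimal is 0xAC04.
Stored big-endian, the bytes at ascending addresses are AC 04.
Read back as little-endian, the first byte is least significant, giving 0x04AC.

0x04AC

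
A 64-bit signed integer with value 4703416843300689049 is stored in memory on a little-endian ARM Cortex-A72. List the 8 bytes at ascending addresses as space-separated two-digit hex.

99 D4 86 FF B2 E4 45 41

4703416843300689049 in hexadecimal, padded to 64 bits, is 0x4145E4B2FF86D499.
Split into bytes (most-significant first): 41 45 E4 B2 FF 86 D4 99.
Little-endian stores the least-significant byte at the lowest address.
So at ascending addresses the bytes are 99 D4 86 FF B2 E4 45 41.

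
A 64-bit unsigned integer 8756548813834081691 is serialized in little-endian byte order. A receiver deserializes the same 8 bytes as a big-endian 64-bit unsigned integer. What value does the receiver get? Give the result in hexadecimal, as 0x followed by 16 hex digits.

0x9BD5F282C0828579

8756548813834081691 in 64-bit hexadecimal is 0x798582C082F2D59B.
Stored little-endian, the bytes at ascending addresses are 9B D5 F2 82 C0 82 85 79.
Read back as big-endian, the last byte is least significant, giving 0x9BD5F282C0828579.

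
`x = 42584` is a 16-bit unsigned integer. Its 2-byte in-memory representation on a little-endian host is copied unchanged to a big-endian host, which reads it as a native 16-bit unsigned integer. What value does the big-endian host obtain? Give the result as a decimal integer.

22694

42584 in 16-bit hexadecimal is 0xA658.
Stored little-endian, the bytes at ascending addresses are 58 A6.
Read back as big-endian, the last byte is least significant, giving 0x58A6.
0x58A6 = 22694.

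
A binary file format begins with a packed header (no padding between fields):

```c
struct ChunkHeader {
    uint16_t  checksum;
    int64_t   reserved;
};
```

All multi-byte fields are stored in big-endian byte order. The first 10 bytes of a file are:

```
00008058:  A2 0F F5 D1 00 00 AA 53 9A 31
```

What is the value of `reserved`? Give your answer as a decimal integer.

-733805261427074511

`reserved` follows `checksum` (2 bytes), so it starts at byte offset 2 and occupies 8 bytes.
Bytes at offsets 2..9: F5 D1 00 00 AA 53 9A 31.
Big-endian: lowest address holds the most-significant byte.
The bytes are already most-significant first: 0xF5D10000AA539A31.
Top bit is set, so as a signed 64-bit value this is 0xF5D10000AA539A31 − 2^64 = -733805261427074511.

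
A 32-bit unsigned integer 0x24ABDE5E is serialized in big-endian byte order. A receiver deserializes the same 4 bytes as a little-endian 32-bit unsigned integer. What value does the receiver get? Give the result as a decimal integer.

1591651108

Stored big-endian, the bytes at ascending addresses are 24 AB DE 5E.
Read back as little-endian, the first byte is least significant, giving 0x5EDEAB24.
0x5EDEAB24 = 1591651108.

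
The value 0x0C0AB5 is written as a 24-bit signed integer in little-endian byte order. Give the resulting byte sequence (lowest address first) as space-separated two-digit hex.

Split into bytes (most-significant first): 0C 0A B5.
In little-endian order the low byte comes first in memory.
So at ascending addresses the bytes are B5 0A 0C.

B5 0A 0C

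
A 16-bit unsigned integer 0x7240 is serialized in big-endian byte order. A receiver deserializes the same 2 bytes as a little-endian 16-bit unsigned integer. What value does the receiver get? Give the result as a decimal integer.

16498

Stored big-endian, the bytes at ascending addresses are 72 40.
Read back as little-endian, the first byte is least significant, giving 0x4072.
0x4072 = 16498.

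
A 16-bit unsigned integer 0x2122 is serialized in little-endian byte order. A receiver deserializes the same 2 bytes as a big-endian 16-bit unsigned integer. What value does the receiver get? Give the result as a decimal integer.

8737

Stored little-endian, the bytes at ascending addresses are 22 21.
Read back as big-endian, the last byte is least significant, giving 0x2221.
0x2221 = 8737.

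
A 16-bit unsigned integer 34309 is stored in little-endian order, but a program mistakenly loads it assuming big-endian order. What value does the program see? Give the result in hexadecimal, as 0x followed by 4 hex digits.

0x0586

34309 in 16-bit hexadecimal is 0x8605.
Stored little-endian, the bytes at ascending addresses are 05 86.
Read back as big-endian, the last byte is least significant, giving 0x0586.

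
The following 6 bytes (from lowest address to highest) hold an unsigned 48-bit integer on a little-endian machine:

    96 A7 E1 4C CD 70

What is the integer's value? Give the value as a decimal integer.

124027060463510

Little-endian stores the least-significant byte at the lowest address.
Reassemble most-significant byte first: 70 CD 4C E1 A7 96 → 0x70CD4CE1A796.
0x70CD4CE1A796 = 124027060463510.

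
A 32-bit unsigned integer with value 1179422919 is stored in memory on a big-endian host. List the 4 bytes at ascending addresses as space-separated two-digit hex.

1179422919 in hexadecimal, padded to 32 bits, is 0x464C90C7.
Split into bytes (most-significant first): 46 4C 90 C7.
Big-endian: lowest address holds the most-significant byte.
So the memory order matches the most-significant-first order: 46 4C 90 C7.

46 4C 90 C7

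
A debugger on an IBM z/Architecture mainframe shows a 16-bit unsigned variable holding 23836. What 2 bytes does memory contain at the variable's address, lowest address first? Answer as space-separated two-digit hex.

23836 in hexadecimal, padded to 16 bits, is 0x5D1C.
Split into bytes (most-significant first): 5D 1C.
In big-endian order the high byte comes first in memory.
So the memory order matches the most-significant-first order: 5D 1C.

5D 1C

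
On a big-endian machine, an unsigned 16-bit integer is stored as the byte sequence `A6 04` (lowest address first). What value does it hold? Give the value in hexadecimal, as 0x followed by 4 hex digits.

0xA604

In big-endian order the high byte comes first in memory.
The bytes are already most-significant first: 0xA604.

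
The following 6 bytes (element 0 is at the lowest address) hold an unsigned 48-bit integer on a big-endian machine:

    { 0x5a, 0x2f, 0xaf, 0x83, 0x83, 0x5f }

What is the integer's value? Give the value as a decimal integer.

99160854594399

Big-endian: lowest address holds the most-significant byte.
The bytes are already most-significant first: 0x5A2FAF83835F.
0x5A2FAF83835F = 99160854594399.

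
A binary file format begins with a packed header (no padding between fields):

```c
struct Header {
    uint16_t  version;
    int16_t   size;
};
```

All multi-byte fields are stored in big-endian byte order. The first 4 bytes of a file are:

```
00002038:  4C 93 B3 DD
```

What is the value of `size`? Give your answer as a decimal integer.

`size` follows `version` (2 bytes), so it starts at byte offset 2 and occupies 2 bytes.
Bytes at offsets 2..3: B3 DD.
In big-endian order the high byte comes first in memory.
The bytes are already most-significant first: 0xB3DD.
Top bit is set, so as a signed 16-bit value this is 0xB3DD − 2^16 = -19491.

-19491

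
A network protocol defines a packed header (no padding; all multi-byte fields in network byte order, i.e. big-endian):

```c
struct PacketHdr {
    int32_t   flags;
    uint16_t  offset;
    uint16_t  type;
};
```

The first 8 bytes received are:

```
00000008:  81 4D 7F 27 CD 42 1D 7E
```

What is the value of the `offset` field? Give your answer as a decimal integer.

52546

`offset` follows `flags` (4 bytes), so it starts at byte offset 4 and occupies 2 bytes.
Bytes at offsets 4..5: CD 42.
In big-endian order the high byte comes first in memory.
The bytes are already most-significant first: 0xCD42.
0xCD42 = 52546.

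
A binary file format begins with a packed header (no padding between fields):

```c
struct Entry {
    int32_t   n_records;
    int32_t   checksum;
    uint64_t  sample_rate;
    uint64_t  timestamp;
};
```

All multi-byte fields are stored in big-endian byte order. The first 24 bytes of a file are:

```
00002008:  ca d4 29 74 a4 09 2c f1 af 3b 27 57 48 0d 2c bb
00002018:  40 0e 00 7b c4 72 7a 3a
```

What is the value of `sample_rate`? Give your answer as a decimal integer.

`sample_rate` follows `n_records` (4 B), `checksum` (4 B), so it starts at offset 4 + 4 = 8 and occupies 8 bytes.
Bytes at offsets 8..15: AF 3B 27 57 48 0D 2C BB.
Big-endian stores the most-significant byte at the lowest address.
The bytes are already most-significant first: 0xAF3B2757480D2CBB.
0xAF3B2757480D2CBB = 12626729236087778491.

12626729236087778491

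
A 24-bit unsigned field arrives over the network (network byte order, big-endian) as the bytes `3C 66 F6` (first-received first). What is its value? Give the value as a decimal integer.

Big-endian: lowest address holds the most-significant byte.
The bytes are already most-significant first: 0x3C66F6.
0x3C66F6 = 3958518.

3958518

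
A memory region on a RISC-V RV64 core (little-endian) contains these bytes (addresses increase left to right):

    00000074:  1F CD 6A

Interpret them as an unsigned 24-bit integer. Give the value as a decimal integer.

Little-endian: lowest address holds the least-significant byte.
Reassemble most-significant byte first: 6A CD 1F → 0x6ACD1F.
0x6ACD1F = 6999327.

6999327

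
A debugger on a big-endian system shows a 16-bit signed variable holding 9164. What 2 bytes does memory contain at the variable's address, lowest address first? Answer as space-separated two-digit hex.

9164 in hexadecimal, padded to 16 bits, is 0x23CC.
Split into bytes (most-significant first): 23 CC.
Big-endian stores the most-significant byte at the lowest address.
So the memory order matches the most-significant-first order: 23 CC.

23 CC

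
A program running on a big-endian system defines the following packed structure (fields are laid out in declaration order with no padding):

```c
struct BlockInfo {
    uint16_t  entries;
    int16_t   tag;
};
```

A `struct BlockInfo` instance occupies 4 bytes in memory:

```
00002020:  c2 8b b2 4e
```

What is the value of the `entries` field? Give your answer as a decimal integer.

`entries` is the first field, at byte offset 0, occupying 2 bytes.
Bytes at offsets 0..1: C2 8B.
Big-endian stores the most-significant byte at the lowest address.
The bytes are already most-significant first: 0xC28B.
0xC28B = 49803.

49803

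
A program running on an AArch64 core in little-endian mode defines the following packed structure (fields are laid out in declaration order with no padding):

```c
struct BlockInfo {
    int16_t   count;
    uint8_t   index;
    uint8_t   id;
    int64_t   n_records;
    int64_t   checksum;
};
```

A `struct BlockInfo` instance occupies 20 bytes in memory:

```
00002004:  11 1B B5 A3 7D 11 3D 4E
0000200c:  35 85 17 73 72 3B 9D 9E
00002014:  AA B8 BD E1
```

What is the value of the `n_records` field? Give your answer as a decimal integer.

8293243702818443645

`n_records` follows `count` (2 B), `index` (1 B), `id` (1 B), so it starts at offset 2 + 1 + 1 = 4 and occupies 8 bytes.
Bytes at offsets 4..11: 7D 11 3D 4E 35 85 17 73.
In little-endian order the low byte comes first in memory.
Reassemble most-significant byte first: 73 17 85 35 4E 3D 11 7D → 0x731785354E3D117D.
0x731785354E3D117D = 8293243702818443645.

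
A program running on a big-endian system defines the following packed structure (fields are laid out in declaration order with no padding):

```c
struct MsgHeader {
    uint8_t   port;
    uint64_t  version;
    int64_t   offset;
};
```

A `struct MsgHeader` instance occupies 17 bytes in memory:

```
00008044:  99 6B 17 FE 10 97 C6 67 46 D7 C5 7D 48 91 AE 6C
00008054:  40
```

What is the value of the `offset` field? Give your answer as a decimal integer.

`offset` follows `port` (1 B), `version` (8 B), so it starts at offset 1 + 8 = 9 and occupies 8 bytes.
Bytes at offsets 9..16: D7 C5 7D 48 91 AE 6C 40.
In big-endian order the high byte comes first in memory.
The bytes are already most-significant first: 0xD7C57D4891AE6C40.
Top bit is set, so as a signed 64-bit value this is 0xD7C57D4891AE6C40 − 2^64 = -2898773034507801536.

-2898773034507801536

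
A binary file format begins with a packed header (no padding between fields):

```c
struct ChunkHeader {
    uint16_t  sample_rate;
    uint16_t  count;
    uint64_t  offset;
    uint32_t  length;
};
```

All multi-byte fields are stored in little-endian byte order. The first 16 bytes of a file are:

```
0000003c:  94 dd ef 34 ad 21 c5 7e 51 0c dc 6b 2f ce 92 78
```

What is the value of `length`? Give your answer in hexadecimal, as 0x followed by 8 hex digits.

`length` follows `sample_rate` (2 B), `count` (2 B), `offset` (8 B), so it starts at offset 2 + 2 + 8 = 12 and occupies 4 bytes.
Bytes at offsets 12..15: 2F CE 92 78.
Little-endian stores the least-significant byte at the lowest address.
Reassemble most-significant byte first: 78 92 CE 2F → 0x7892CE2F.

0x7892CE2F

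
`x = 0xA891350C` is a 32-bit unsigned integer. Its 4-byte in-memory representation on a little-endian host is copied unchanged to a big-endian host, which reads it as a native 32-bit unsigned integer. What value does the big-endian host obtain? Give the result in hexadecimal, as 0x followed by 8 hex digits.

Stored little-endian, the bytes at ascending addresses are 0C 35 91 A8.
Read back as big-endian, the last byte is least significant, giving 0x0C3591A8.

0x0C3591A8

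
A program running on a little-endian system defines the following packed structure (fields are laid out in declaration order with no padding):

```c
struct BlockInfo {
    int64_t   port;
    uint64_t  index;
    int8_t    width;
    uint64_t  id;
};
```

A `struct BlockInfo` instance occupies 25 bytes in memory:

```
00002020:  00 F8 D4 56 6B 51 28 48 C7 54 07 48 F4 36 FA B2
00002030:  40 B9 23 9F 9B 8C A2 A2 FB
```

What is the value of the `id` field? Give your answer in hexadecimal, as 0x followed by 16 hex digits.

`id` follows `port` (8 B), `index` (8 B), `width` (1 B), so it starts at offset 8 + 8 + 1 = 17 and occupies 8 bytes.
Bytes at offsets 17..24: B9 23 9F 9B 8C A2 A2 FB.
Little-endian stores the least-significant byte at the lowest address.
Reassemble most-significant byte first: FB A2 A2 8C 9B 9F 23 B9 → 0xFBA2A28C9B9F23B9.

0xFBA2A28C9B9F23B9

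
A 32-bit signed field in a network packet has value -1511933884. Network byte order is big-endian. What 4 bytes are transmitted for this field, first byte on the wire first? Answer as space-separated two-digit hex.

Two's complement of -1511933884 in 32 bits: 1511933884 = 0x5A1E47BC; invert → 0xA5E1B843; add 1 → 0xA5E1B844.
Split into bytes (most-significant first): A5 E1 B8 44.
In big-endian order the high byte comes first in memory.
So the memory order matches the most-significant-first order: A5 E1 B8 44.

A5 E1 B8 44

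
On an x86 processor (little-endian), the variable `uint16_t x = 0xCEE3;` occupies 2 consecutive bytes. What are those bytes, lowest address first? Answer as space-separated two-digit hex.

E3 CE

Split into bytes (most-significant first): CE E3.
In little-endian order the low byte comes first in memory.
So at ascending addresses the bytes are E3 CE.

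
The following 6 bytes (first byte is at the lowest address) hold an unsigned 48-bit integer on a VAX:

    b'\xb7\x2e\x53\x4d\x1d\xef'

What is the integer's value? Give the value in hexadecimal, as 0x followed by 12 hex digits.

Little-endian: lowest address holds the least-significant byte.
Reassemble most-significant byte first: EF 1D 4D 53 2E B7 → 0xEF1D4D532EB7.

0xEF1D4D532EB7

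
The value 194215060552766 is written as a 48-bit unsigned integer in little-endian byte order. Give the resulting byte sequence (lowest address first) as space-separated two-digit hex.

194215060552766 in hexadecimal, padded to 48 bits, is 0xB0A337B1BC3E.
Split into bytes (most-significant first): B0 A3 37 B1 BC 3E.
Little-endian stores the least-significant byte at the lowest address.
So at ascending addresses the bytes are 3E BC B1 37 A3 B0.

3E BC B1 37 A3 B0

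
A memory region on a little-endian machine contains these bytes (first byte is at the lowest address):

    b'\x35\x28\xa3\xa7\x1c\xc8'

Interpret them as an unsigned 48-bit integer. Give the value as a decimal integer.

Little-endian: lowest address holds the least-significant byte.
Reassemble most-significant byte first: C8 1C A7 A3 28 35 → 0xC81CA7A32835.
0xC81CA7A32835 = 220025397127221.

220025397127221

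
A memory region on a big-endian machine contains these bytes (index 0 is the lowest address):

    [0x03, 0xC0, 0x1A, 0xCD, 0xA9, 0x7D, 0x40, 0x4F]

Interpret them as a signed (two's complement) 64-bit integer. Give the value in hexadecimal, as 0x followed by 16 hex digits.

Big-endian: lowest address holds the most-significant byte.
The bytes are already most-significant first: 0x03C01ACDA97D404F.

0x03C01ACDA97D404F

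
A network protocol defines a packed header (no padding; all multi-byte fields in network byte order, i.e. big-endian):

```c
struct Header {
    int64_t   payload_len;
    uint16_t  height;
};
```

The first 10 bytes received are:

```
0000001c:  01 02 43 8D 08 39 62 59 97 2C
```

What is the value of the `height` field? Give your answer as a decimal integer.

`height` follows `payload_len` (8 bytes), so it starts at byte offset 8 and occupies 2 bytes.
Bytes at offsets 8..9: 97 2C.
Big-endian stores the most-significant byte at the lowest address.
The bytes are already most-significant first: 0x972C.
0x972C = 38700.

38700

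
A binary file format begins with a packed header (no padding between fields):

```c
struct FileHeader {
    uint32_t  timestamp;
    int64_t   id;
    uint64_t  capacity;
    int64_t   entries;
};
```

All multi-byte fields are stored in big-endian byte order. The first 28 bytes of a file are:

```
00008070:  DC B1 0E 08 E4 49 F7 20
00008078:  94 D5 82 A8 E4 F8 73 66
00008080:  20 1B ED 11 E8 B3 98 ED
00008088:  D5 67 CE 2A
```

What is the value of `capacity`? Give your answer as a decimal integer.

`capacity` follows `timestamp` (4 B), `id` (8 B), so it starts at offset 4 + 8 = 12 and occupies 8 bytes.
Bytes at offsets 12..19: E4 F8 73 66 20 1B ED 11.
In big-endian order the high byte comes first in memory.
The bytes are already most-significant first: 0xE4F87366201BED11.
0xE4F87366201BED11 = 16499064117334371601.

16499064117334371601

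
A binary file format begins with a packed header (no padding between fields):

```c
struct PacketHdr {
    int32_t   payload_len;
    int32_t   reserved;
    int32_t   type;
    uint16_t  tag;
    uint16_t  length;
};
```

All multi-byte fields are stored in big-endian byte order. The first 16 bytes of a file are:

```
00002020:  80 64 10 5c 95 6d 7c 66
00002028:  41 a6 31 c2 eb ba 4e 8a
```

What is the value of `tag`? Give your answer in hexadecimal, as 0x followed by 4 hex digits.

`tag` follows `payload_len` (4 B), `reserved` (4 B), `type` (4 B), so it starts at offset 4 + 4 + 4 = 12 and occupies 2 bytes.
Bytes at offsets 12..13: EB BA.
Big-endian stores the most-significant byte at the lowest address.
The bytes are already most-significant first: 0xEBBA.

0xEBBA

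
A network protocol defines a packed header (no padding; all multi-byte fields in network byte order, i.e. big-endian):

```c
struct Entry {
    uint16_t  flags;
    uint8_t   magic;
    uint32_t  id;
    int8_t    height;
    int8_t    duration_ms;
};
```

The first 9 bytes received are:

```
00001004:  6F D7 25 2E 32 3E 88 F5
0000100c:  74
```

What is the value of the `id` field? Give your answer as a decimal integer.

775044744

`id` follows `flags` (2 B), `magic` (1 B), so it starts at offset 2 + 1 = 3 and occupies 4 bytes.
Bytes at offsets 3..6: 2E 32 3E 88.
Big-endian: lowest address holds the most-significant byte.
The bytes are already most-significant first: 0x2E323E88.
0x2E323E88 = 775044744.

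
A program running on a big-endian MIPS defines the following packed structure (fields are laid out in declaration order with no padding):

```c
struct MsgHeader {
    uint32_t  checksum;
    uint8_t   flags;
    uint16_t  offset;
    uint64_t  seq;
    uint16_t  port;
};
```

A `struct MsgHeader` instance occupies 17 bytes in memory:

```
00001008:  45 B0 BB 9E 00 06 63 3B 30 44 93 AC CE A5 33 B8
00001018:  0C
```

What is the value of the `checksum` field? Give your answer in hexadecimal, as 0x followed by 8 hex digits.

0x45B0BB9E

`checksum` is the first field, at byte offset 0, occupying 4 bytes.
Bytes at offsets 0..3: 45 B0 BB 9E.
In big-endian order the high byte comes first in memory.
The bytes are already most-significant first: 0x45B0BB9E.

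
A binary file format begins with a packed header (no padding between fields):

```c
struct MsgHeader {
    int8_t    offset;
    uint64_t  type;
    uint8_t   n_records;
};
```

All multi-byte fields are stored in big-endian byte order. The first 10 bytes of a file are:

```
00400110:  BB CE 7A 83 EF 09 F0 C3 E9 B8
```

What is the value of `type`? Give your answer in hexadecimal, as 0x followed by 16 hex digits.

0xCE7A83EF09F0C3E9

`type` follows `offset` (1 byte), so it starts at byte offset 1 and occupies 8 bytes.
Bytes at offsets 1..8: CE 7A 83 EF 09 F0 C3 E9.
Big-endian stores the most-significant byte at the lowest address.
The bytes are already most-significant first: 0xCE7A83EF09F0C3E9.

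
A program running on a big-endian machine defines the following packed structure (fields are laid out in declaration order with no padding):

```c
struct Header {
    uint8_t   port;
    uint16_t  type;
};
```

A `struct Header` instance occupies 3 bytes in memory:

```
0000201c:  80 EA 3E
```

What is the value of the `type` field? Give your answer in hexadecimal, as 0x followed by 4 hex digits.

0xEA3E

`type` follows `port` (1 byte), so it starts at byte offset 1 and occupies 2 bytes.
Bytes at offsets 1..2: EA 3E.
Big-endian: lowest address holds the most-significant byte.
The bytes are already most-significant first: 0xEA3E.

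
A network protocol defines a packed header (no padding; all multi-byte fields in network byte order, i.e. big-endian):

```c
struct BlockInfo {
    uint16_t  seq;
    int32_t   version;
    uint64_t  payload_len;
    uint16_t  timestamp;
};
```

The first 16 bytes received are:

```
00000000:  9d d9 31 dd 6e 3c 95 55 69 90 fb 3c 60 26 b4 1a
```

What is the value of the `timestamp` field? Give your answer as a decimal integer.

46106

`timestamp` follows `seq` (2 B), `version` (4 B), `payload_len` (8 B), so it starts at offset 2 + 4 + 8 = 14 and occupies 2 bytes.
Bytes at offsets 14..15: B4 1A.
In big-endian order the high byte comes first in memory.
The bytes are already most-significant first: 0xB41A.
0xB41A = 46106.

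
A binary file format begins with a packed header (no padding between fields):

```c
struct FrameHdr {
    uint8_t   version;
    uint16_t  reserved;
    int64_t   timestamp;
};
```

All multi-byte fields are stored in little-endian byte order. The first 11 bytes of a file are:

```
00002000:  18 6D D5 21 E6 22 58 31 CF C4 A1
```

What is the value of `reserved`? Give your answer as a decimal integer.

`reserved` follows `version` (1 byte), so it starts at byte offset 1 and occupies 2 bytes.
Bytes at offsets 1..2: 6D D5.
In little-endian order the low byte comes first in memory.
Reassemble most-significant byte first: D5 6D → 0xD56D.
0xD56D = 54637.

54637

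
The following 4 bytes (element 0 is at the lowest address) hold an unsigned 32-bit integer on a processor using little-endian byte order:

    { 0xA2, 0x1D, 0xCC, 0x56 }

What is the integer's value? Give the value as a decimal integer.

Little-endian stores the least-significant byte at the lowest address.
Reassemble most-significant byte first: 56 CC 1D A2 → 0x56CC1DA2.
0x56CC1DA2 = 1456217506.

1456217506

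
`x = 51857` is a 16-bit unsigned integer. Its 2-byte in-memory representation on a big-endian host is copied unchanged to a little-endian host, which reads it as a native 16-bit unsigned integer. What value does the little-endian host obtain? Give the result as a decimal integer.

51857 in 16-bit hexadecimal is 0xCA91.
Stored big-endian, the bytes at ascending addresses are CA 91.
Read back as little-endian, the first byte is least significant, giving 0x91CA.
0x91CA = 37322.

37322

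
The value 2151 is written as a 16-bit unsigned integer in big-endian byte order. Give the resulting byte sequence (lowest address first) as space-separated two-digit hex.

08 67

2151 in hexadecimal, padded to 16 bits, is 0x0867.
Split into bytes (most-significant first): 08 67.
Big-endian: lowest address holds the most-significant byte.
So the memory order matches the most-significant-first order: 08 67.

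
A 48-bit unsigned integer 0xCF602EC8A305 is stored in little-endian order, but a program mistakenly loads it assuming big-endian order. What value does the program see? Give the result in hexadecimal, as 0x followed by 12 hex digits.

0x05A3C82E60CF

Stored little-endian, the bytes at ascending addresses are 05 A3 C8 2E 60 CF.
Read back as big-endian, the last byte is least significant, giving 0x05A3C82E60CF.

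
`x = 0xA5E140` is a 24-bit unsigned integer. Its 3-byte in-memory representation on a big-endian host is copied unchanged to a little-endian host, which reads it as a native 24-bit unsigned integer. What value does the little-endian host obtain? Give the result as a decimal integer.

Stored big-endian, the bytes at ascending addresses are A5 E1 40.
Read back as little-endian, the first byte is least significant, giving 0x40E1A5.
0x40E1A5 = 4252069.

4252069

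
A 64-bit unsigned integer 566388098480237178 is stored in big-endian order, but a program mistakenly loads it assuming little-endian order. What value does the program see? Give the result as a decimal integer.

566388098480237178 in 64-bit hexadecimal is 0x07DC36F986EC6A7A.
Stored big-endian, the bytes at ascending addresses are 07 DC 36 F9 86 EC 6A 7A.
Read back as little-endian, the first byte is least significant, giving 0x7A6AEC86F936DC07.
0x7A6AEC86F936DC07 = 8821122884609432583.

8821122884609432583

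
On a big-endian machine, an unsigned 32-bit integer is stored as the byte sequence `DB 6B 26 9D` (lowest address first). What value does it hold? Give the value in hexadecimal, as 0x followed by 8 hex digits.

In big-endian order the high byte comes first in memory.
The bytes are already most-significant first: 0xDB6B269D.

0xDB6B269D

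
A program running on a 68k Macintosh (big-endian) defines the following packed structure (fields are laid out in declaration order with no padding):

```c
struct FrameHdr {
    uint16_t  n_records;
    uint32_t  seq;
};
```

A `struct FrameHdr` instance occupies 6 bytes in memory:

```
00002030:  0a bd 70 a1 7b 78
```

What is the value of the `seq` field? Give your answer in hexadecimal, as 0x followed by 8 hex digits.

`seq` follows `n_records` (2 bytes), so it starts at byte offset 2 and occupies 4 bytes.
Bytes at offsets 2..5: 70 A1 7B 78.
Big-endian stores the most-significant byte at the lowest address.
The bytes are already most-significant first: 0x70A17B78.

0x70A17B78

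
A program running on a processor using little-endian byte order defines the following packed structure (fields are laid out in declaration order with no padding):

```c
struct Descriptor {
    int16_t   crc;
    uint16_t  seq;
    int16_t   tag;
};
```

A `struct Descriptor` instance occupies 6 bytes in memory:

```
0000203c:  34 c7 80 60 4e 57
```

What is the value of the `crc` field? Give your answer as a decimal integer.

`crc` is the first field, at byte offset 0, occupying 2 bytes.
Bytes at offsets 0..1: 34 C7.
Little-endian stores the least-significant byte at the lowest address.
Reassemble most-significant byte first: C7 34 → 0xC734.
Top bit is set, so as a signed 16-bit value this is 0xC734 − 2^16 = -14540.

-14540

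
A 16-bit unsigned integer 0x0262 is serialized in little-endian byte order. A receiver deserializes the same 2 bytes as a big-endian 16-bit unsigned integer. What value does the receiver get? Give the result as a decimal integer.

25090

Stored little-endian, the bytes at ascending addresses are 62 02.
Read back as big-endian, the last byte is least significant, giving 0x6202.
0x6202 = 25090.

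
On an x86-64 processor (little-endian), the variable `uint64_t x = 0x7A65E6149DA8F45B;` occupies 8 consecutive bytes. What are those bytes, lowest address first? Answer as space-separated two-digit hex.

Split into bytes (most-significant first): 7A 65 E6 14 9D A8 F4 5B.
Little-endian: lowest address holds the least-significant byte.
So at ascending addresses the bytes are 5B F4 A8 9D 14 E6 65 7A.

5B F4 A8 9D 14 E6 65 7A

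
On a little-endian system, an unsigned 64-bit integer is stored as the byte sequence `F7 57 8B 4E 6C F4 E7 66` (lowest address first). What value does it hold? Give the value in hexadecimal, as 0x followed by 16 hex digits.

In little-endian order the low byte comes first in memory.
Reassemble most-significant byte first: 66 E7 F4 6C 4E 8B 57 F7 → 0x66E7F46C4E8B57F7.

0x66E7F46C4E8B57F7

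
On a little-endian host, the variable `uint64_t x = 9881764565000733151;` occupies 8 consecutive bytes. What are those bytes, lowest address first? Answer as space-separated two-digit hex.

DF 41 E9 1A 84 14 23 89

9881764565000733151 in hexadecimal, padded to 64 bits, is 0x892314841AE941DF.
Split into bytes (most-significant first): 89 23 14 84 1A E9 41 DF.
Little-endian stores the least-significant byte at the lowest address.
So at ascending addresses the bytes are DF 41 E9 1A 84 14 23 89.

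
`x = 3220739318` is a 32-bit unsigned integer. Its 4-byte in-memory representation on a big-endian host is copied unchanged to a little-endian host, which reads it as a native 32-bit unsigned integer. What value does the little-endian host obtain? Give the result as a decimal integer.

4136958143

3220739318 in 32-bit hexadecimal is 0xBFF894F6.
Stored big-endian, the bytes at ascending addresses are BF F8 94 F6.
Read back as little-endian, the first byte is least significant, giving 0xF694F8BF.
0xF694F8BF = 4136958143.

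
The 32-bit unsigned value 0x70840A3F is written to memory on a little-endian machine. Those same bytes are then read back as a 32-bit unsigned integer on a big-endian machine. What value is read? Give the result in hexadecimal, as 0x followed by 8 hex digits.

0x3F0A8470

Stored little-endian, the bytes at ascending addresses are 3F 0A 84 70.
Read back as big-endian, the last byte is least significant, giving 0x3F0A8470.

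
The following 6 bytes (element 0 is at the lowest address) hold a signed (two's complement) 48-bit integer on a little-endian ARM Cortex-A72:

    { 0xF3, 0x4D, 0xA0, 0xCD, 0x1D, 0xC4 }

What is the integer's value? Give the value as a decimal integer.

-65842693779981

Little-endian stores the least-significant byte at the lowest address.
Reassemble most-significant byte first: C4 1D CD A0 4D F3 → 0xC41DCDA04DF3.
Top bit is set, so as a signed 48-bit value this is 0xC41DCDA04DF3 − 2^48 = -65842693779981.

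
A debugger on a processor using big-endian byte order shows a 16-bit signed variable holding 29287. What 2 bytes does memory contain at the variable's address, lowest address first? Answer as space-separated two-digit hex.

29287 in hexadecimal, padded to 16 bits, is 0x7267.
Split into bytes (most-significant first): 72 67.
Big-endian stores the most-significant byte at the lowest address.
So the memory order matches the most-significant-first order: 72 67.

72 67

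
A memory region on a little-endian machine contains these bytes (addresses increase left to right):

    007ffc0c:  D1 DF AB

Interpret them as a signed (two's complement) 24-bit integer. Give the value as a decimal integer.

Little-endian stores the least-significant byte at the lowest address.
Reassemble most-significant byte first: AB DF D1 → 0xABDFD1.
Top bit is set, so as a signed 24-bit value this is 0xABDFD1 − 2^24 = -5513263.

-5513263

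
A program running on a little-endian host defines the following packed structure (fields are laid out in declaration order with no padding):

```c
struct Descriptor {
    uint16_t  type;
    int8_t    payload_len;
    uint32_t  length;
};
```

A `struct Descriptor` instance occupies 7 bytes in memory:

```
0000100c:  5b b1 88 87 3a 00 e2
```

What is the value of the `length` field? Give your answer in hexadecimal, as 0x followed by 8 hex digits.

`length` follows `type` (2 B), `payload_len` (1 B), so it starts at offset 2 + 1 = 3 and occupies 4 bytes.
Bytes at offsets 3..6: 87 3A 00 E2.
In little-endian order the low byte comes first in memory.
Reassemble most-significant byte first: E2 00 3A 87 → 0xE2003A87.

0xE2003A87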